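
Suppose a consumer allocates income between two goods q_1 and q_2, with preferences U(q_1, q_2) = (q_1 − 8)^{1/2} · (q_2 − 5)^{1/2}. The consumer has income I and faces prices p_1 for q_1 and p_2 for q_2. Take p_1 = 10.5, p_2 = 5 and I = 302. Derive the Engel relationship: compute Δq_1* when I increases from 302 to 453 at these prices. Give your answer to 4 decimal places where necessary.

This is Cobb-Douglas in (q_1−8, q_2−5): tangency gives 0.5·p_2·(q_2−5) = 0.5·p_1·(q_1−8).
Substituting into the budget: q_1* = 8 + 0.5·(I − 8·p_1 − 5·p_2)/p_1, and q_2* = 5 + 0.5·(…)/p_2.
Discretionary income = 302 − 8·10.5 − 5·5 = 193; q_1* = 8 + 0.5·193/10.5 = 17.1905.
At I' = 453: q_1* = 24.381. Change: 24.381 − 17.1905 = 7.1905.

Δq_1* = 7.1905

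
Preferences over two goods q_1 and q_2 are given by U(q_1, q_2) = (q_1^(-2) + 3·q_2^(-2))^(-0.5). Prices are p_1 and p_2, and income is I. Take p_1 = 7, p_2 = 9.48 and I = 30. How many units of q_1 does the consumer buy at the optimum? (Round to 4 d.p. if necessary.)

q_1* = 1.5498

From the CES first-order condition, (1/3)·(q_2/q_1)^(3) = p_1/p_2.
Hence q_2/q_1 = (3·p_1/p_2)^(1/(3)), i.e. raised to the 1/3 power.
With the ratio pinned down, the budget gives q_1* = I/(p_1 + p_2·(q_2/q_1)) and q_2* = (q_2/q_1)·q_1*.
Numerically q_2/q_1 = 1.303578, so q_1* = 30/(7 + 9.48·1.303578) = 1.5498.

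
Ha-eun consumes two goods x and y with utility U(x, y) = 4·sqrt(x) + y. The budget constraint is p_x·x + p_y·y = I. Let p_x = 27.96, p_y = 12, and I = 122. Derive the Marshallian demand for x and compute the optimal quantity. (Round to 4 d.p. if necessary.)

Set MRS = p_x/p_y: 2·x^(−1/2) = p_x/p_y.
Solve: √x = 2·p_y/p_x, so x*(p_x,p_y) = (2·p_y/p_x)², and y* = (I − p_x·x*)/p_y.
Plugging in: x* = (2·12/27.96)² = 0.7368.

x* = 0.7368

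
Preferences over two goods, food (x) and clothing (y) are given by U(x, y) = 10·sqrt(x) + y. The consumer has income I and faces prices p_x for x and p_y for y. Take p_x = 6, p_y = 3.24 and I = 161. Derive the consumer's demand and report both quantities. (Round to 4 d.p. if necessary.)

x* = 7.29, y* = 36.1914

MU_x = 5/√x, MU_y = 1. Tangency: 5/√x = p_x/p_y.
Solve: √x = 5·p_y/p_x, so x*(p_x,p_y) = (5·p_y/p_x)², and y* = (I − p_x·x*)/p_y.
Plugging in: x* = (5·3.24/6)² = 7.29, y* = 36.1914.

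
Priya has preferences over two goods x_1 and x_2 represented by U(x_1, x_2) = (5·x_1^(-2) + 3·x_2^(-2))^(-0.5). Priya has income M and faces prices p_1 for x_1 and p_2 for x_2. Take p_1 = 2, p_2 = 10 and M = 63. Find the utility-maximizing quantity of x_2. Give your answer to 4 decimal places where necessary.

x_2* = 4.4825

Numerically x_2/x_1 = 0.493242, so x_1* = 63/(2 + 10·0.493242) = 9.0877 and x_2* = 0.493242·9.0877 = 4.4825.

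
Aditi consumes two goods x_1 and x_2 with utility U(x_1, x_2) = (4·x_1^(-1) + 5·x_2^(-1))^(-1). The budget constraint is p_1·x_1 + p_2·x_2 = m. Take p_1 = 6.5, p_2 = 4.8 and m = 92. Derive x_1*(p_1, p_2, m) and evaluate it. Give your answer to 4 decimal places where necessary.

Substitute x_2 = (x_2/x_1)·x_1 into the budget: x_1* = m/(p_1 + p_2·(x_2/x_1)).
Numerically x_2/x_1 = 1.301041, so x_1* = 92/(6.5 + 4.8·1.301041) = 7.2185.

x_1* = 7.2185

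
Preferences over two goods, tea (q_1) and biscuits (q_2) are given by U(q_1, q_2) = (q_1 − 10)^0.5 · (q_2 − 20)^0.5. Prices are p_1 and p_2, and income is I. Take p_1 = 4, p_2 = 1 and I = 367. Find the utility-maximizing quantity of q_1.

This is Cobb-Douglas in (q_1−10, q_2−20): tangency gives 0.5·p_2·(q_2−20) = 0.5·p_1·(q_1−10).
After buying the subsistence bundle (10, 20), a share 0.5 of the remaining income goes to q_1: q_1* = 10 + 0.5·(I − 10p_1 − 20p_2)/p_1.
Discretionary income = 367 − 10·4 − 20·1 = 307; q_1* = 10 + 0.5·307/4 = 48.375.

q_1* = 48.375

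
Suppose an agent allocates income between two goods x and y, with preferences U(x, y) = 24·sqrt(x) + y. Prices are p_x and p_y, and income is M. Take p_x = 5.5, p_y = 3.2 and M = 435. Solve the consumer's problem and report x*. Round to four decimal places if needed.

x* = 48.7458

Utility is quasi-linear in y; the FOC for x is 12/√x = p_x/p_y.
Solve: √x = 12·p_y/p_x, so x*(p_x,p_y) = (12·p_y/p_x)², and y* = (M − p_x·x*)/p_y.
Plugging in: x* = (12·3.2/5.5)² = 48.7458.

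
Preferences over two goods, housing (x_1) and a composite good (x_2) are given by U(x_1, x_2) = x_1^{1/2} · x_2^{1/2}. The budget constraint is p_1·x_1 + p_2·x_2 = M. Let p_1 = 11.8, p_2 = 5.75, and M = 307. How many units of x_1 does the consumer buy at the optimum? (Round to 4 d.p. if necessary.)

x_1* = 13.0085

Tangency: MRS = x_2/x_1 = p_1/p_2.
Rearranging, p_2·x_2 = p_1·x_1. Substituting into the budget gives p_1·x_1·(1 + 1) = M.
Demand: x_1*(p_1,p_2,M) = 0.5·M/p_1 and x_2* = 0.5·M/p_2.
At p_1=11.8, p_2=5.75, M=307: x_1* = 0.5·307/11.8 = 13.0085.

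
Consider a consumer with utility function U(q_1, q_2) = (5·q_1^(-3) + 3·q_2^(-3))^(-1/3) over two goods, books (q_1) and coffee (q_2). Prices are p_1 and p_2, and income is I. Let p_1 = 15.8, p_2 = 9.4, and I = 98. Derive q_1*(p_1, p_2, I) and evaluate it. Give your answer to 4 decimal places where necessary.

MU_q_1 ∝ 5·q_1^(-4), MU_q_2 ∝ 3·q_2^(-4), so MRS = (5/3)·(q_2/q_1)^(4) = p_1/p_2.
Solve for the ratio: q_2/q_1 = [(3/5)·p_1/p_2]^(0.25).
With the ratio pinned down, the budget gives q_1* = I/(p_1 + p_2·(q_2/q_1)) and q_2* = (q_2/q_1)·q_1*.
Numerically q_2/q_1 = 1.002121, so q_1* = 98/(15.8 + 9.4·1.002121) = 3.8858.

q_1* = 3.8858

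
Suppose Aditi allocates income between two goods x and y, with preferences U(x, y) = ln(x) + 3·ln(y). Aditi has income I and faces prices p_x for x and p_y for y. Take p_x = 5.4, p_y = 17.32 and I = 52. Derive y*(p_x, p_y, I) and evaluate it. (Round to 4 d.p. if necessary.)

MU_x/MU_y = (y)/(3·x); tangency sets this equal to p_x/p_y.
So p_y·y = 3·p_x·x; combined with the budget, a share 0.25 of income goes to x.
Demand: x*(p_x,p_y,I) = 0.25·I/p_x and y* = 0.75·I/p_y.
At p_x=5.4, p_y=17.32, I=52: y* = 0.75·52/17.32 = 2.2517.

y* = 2.2517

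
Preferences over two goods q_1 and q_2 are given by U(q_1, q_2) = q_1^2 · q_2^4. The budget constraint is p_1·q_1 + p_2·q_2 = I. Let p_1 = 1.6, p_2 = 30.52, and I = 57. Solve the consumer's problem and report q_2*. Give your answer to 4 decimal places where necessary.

q_2* = 1.2451

Demand: q_1*(p_1,p_2,I) = 1/3·I/p_1 and q_2* = 2/3·I/p_2.
At p_1=1.6, p_2=30.52, I=57: q_2* = 2/3·57/30.52 = 1.2451.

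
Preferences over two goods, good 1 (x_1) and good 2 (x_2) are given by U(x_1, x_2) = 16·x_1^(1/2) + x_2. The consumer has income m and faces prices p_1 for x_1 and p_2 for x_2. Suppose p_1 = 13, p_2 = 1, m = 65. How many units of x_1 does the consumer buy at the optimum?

Set MRS = p_1/p_2: 8·x_1^(−1/2) = p_1/p_2.
Thus x_1* = (8·p_2/p_1)² — independent of m — with the rest of income spent on x_2.
Plugging in: x_1* = (8·1/13)² = 0.3787.

x_1* = 0.3787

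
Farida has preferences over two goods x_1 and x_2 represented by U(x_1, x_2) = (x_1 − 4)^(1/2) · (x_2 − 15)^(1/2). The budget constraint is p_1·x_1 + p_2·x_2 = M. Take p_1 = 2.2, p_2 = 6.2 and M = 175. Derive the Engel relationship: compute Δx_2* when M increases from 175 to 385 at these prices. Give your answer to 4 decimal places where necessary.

Let x_1' = x_1−4, x_2' = x_2−15. MRS = x_2'/x_1' = p_1/p_2.
Substituting into the budget: x_1* = 4 + 0.5·(M − 4·p_1 − 15·p_2)/p_1, and x_2* = 15 + 0.5·(…)/p_2.
Discretionary income = 175 − 4·2.2 − 15·6.2 = 73.2; x_2* = 15 + 0.5·73.2/6.2 = 20.9032.
At M' = 385: x_2* = 37.8387. Change: 37.8387 − 20.9032 = 16.9355.

Δx_2* = 16.9355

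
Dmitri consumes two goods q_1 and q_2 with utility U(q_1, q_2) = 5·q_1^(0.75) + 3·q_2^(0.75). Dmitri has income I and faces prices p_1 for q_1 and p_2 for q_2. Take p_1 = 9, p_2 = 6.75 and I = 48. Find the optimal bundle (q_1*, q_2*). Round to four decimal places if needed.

Substitute q_2 = (q_2/q_1)·q_1 into the budget: q_1* = I/(p_1 + p_2·(q_2/q_1)).
Numerically q_2/q_1 = 0.4096, so q_1* = 48/(9 + 6.75·0.4096) = 4.08 and q_2* = 0.4096·4.08 = 1.6712.

q_1* = 4.08, q_2* = 1.6712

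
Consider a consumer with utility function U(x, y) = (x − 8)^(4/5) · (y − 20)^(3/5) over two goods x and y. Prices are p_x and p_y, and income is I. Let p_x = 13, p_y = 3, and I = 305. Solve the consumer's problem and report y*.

MRS = (4/3)·(y−20)/(x−8). Tangency with p_x/p_y gives y−20 = (3/4)·(p_x/p_y)·(x−8).
After buying the subsistence bundle (8, 20), a share 4/7 of the remaining income goes to x: x* = 8 + 4/7·(I − 8p_x − 20p_y)/p_x.
Discretionary income = 305 − 8·13 − 20·3 = 141; y* = 20 + 3/7·141/3 = 40.1429.

y* = 40.1429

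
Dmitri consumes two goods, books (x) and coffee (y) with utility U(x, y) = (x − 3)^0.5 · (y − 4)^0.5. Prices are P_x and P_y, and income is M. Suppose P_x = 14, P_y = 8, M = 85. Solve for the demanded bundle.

x* = 3.3929, y* = 4.6875

This is Cobb-Douglas in (x−3, y−4): tangency gives 0.5·P_y·(y−4) = 0.5·P_x·(x−3).
After buying the subsistence bundle (3, 4), a share 0.5 of the remaining income goes to x: x* = 3 + 0.5·(M − 3P_x − 4P_y)/P_x.
Discretionary income = 85 − 3·14 − 4·8 = 11; x* = 3 + 0.5·11/14 = 3.3929; y* = 4 + 0.5·11/8 = 4.6875.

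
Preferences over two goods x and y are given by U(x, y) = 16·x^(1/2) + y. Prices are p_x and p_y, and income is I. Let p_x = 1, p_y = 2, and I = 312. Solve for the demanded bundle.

x* = 256, y* = 28

Plugging in: x* = (8·2/1)² = 256, y* = 28.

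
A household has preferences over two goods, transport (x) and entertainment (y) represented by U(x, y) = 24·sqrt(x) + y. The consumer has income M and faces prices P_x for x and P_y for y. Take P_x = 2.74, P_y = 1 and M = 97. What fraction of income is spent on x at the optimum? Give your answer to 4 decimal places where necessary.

MU_x = 12/√x, MU_y = 1. Tangency: 12/√x = P_x/P_y.
Solve: √x = 12·P_y/P_x, so x*(P_x,P_y) = (12·P_y/P_x)², and y* = (M − P_x·x*)/P_y.
Plugging in: x* = (12·1/2.74)² = 19.1806, y* = 44.4453.
Expenditure on x: 2.74·19.1806 = 52.5547; share = 0.5418.

share on x = 0.5418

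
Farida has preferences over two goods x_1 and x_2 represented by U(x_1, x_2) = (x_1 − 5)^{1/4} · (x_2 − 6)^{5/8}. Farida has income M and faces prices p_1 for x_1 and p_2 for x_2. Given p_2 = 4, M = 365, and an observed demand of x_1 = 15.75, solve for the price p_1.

p_1 = 8

MRS = (2/5)·(x_2−6)/(x_1−5). Tangency with p_1/p_2 gives x_2−6 = (5/2)·(p_1/p_2)·(x_1−5).
Substituting into the budget: x_1* = 5 + 2/7·(M − 5·p_1 − 6·p_2)/p_1, and x_2* = 6 + 5/7·(…)/p_2.
Set x_1* = 15.75 in the demand function and solve for p_1: p_1 = 8.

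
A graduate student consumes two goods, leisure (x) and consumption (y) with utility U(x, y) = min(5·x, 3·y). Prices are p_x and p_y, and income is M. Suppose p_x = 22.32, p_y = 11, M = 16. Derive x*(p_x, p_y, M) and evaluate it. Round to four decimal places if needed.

Leontief preferences: the optimum is at the kink where x/3 = y/5, i.e. y = (5/3)·x.
Budget: p_x·x + p_y·(5/3)·x = M, so (3·p_x + 5·p_y)·x = 3·M.
Demand: x*(p_x,p_y,M) = 3·M/(3·p_x + 5·p_y), y* = 5·M/(3·p_x + 5·p_y).
Here 3·22.32 + 5·11 = 121.96, giving x* = 0.3936.

x* = 0.3936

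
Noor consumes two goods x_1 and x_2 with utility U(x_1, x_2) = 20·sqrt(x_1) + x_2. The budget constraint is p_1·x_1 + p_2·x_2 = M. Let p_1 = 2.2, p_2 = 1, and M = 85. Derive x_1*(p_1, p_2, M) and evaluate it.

Set MRS = p_1/p_2: 10·x_1^(−1/2) = p_1/p_2.
Solve: √x_1 = 10·p_2/p_1, so x_1*(p_1,p_2) = (10·p_2/p_1)², and x_2* = (M − p_1·x_1*)/p_2.
Plugging in: x_1* = (10·1/2.2)² = 20.6612.

x_1* = 20.6612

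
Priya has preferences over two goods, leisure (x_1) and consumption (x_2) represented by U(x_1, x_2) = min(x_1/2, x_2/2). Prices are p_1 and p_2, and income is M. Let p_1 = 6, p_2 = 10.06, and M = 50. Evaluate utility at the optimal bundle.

With perfect complements, no substitution: consume in ratio x_1:x_2 = 2:2.
Budget: p_1·x_1 + p_2·x_1 = M, so (2·p_1 + 2·p_2)·x_1 = 2·M.
Demand: x_1*(p_1,p_2,M) = 2·M/(2·p_1 + 2·p_2), x_2* = 2·M/(2·p_1 + 2·p_2).
Here 2·6 + 2·10.06 = 32.12, giving x_1* = 3.1133 and x_2* = 3.1133.
Utility at the optimum: U(3.1133, 3.1133) = 1.5567.

V = 1.5567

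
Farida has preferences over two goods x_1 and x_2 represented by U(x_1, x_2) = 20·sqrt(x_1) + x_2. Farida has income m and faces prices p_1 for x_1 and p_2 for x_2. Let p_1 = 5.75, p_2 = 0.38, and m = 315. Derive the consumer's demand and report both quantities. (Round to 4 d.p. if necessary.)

MU_x_1 = 10/√x_1, MU_x_2 = 1. Tangency: 10/√x_1 = p_1/p_2.
Thus x_1* = (10·p_2/p_1)² — independent of m — with the rest of income spent on x_2.
Plugging in: x_1* = (10·0.38/5.75)² = 0.4367, x_2* = 822.3387.

x_1* = 0.4367, x_2* = 822.3387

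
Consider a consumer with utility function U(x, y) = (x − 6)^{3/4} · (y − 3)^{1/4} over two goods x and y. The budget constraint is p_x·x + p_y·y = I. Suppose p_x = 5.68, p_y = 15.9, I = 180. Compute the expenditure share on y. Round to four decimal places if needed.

This is Cobb-Douglas in (x−6, y−3): tangency gives 0.75·p_y·(y−3) = 0.25·p_x·(x−6).
Substituting into the budget: x* = 6 + 0.75·(I − 6·p_x − 3·p_y)/p_x, and y* = 3 + 0.25·(…)/p_y.
Discretionary income = 180 − 6·5.68 − 3·15.9 = 98.22; x* = 6 + 0.75·98.22/5.68 = 18.9692; y* = 3 + 0.25·98.22/15.9 = 4.5443.
Expenditure on y: 15.9·4.5443 = 72.255; share = 0.4014.

share on y = 0.4014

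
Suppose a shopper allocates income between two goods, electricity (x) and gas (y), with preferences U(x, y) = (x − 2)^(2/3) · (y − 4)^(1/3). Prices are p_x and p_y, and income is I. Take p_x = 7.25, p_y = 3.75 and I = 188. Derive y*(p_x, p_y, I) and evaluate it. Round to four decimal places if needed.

MRS = 2·(y−4)/(x−2). Tangency with p_x/p_y gives y−4 = (1/2)·(p_x/p_y)·(x−2).
After buying the subsistence bundle (2, 4), a share 2/3 of the remaining income goes to x: x* = 2 + 2/3·(I − 2p_x − 4p_y)/p_x.
Discretionary income = 188 − 2·7.25 − 4·3.75 = 158.5; y* = 4 + 1/3·158.5/3.75 = 18.0889.

y* = 18.0889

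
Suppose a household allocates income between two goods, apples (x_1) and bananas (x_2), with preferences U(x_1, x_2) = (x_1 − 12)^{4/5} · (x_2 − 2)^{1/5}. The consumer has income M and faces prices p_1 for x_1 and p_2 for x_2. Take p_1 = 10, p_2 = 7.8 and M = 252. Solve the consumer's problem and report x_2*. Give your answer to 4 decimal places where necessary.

MRS = 4·(x_2−2)/(x_1−12). Tangency with p_1/p_2 gives x_2−2 = (1/4)·(p_1/p_2)·(x_1−12).
Substituting into the budget: x_1* = 12 + 0.8·(M − 12·p_1 − 2·p_2)/p_1, and x_2* = 2 + 0.2·(…)/p_2.
Discretionary income = 252 − 12·10 − 2·7.8 = 116.4; x_2* = 2 + 0.2·116.4/7.8 = 4.9846.

x_2* = 4.9846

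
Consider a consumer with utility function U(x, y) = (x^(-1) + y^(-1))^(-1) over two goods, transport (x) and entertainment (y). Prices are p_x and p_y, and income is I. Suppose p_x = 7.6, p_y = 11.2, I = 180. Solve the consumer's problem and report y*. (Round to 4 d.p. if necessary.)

y* = 8.8123

MU_x ∝ x^(-2), MU_y ∝ y^(-2), so MRS = (y/x)^(2) = p_x/p_y.
Solve for the ratio: y/x = [p_x/p_y]^(0.5).
Substitute y = (y/x)·x into the budget: x* = I/(p_x + p_y·(y/x)).
Numerically y/x = 0.823754, so x* = 180/(7.6 + 11.2·0.823754) = 10.6977 and y* = 0.823754·10.6977 = 8.8123.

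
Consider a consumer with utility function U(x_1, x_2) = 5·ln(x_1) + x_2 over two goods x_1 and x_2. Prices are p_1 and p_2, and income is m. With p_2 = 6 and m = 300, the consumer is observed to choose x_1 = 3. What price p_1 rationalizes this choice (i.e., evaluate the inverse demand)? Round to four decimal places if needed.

MU_x_1 = 5/x_1, MU_x_2 = 1. Tangency: 5/x_1 = p_1/p_2.
So x_1*(p_1,p_2) = 5·p_2/p_1, independent of income; and x_2* = (m − 5·p_2)/p_2.
Set x_1* = 3 in the demand function and solve for p_1: p_1 = 10.

p_1 = 10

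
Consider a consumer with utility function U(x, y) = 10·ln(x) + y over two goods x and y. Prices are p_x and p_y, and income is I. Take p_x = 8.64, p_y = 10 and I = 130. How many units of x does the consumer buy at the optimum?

x* = 11.5741

Set MRS = p_x/p_y: (10/x)/1 = p_x/p_y.
So x*(p_x,p_y) = 10·p_y/p_x, independent of income; and y* = (I − 10·p_y)/p_y.
At the given prices: x* = 10·10/8.64 = 11.5741.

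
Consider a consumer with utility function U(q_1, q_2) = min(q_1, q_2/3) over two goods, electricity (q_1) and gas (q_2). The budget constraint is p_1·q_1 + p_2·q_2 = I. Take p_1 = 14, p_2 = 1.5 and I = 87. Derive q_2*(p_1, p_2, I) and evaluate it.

q_2* = 14.1081

Demand: q_1*(p_1,p_2,I) = I/(p_1 + 3·p_2), q_2* = 3·I/(p_1 + 3·p_2).
Here 14 + 3·1.5 = 18.5, giving q_2* = 14.1081.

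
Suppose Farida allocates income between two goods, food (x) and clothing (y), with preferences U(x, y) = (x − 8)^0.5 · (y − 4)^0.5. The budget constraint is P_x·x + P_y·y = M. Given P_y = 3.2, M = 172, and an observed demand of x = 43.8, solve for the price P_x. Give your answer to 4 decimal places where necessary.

MRS = (y−4)/(x−8). Tangency with P_x/P_y gives y−4 = (P_x/P_y)·(x−8).
Substituting into the budget: x* = 8 + 0.5·(M − 8·P_x − 4·P_y)/P_x, and y* = 4 + 0.5·(…)/P_y.
Set x* = 43.8 in the demand function and solve for P_x: P_x = 2.

P_x = 2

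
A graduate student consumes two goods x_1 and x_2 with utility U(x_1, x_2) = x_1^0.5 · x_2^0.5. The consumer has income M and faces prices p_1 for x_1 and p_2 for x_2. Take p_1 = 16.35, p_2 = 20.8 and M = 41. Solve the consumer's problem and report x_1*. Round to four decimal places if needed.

MU_x_1/MU_x_2 = (0.5·x_2)/(0.5·x_1); tangency sets this equal to p_1/p_2.
Rearranging, p_2·x_2 = p_1·x_1. Substituting into the budget gives p_1·x_1·(1 + 1) = M.
Demand: x_1*(p_1,p_2,M) = 0.5·M/p_1 and x_2* = 0.5·M/p_2.
At p_1=16.35, p_2=20.8, M=41: x_1* = 0.5·41/16.35 = 1.2538.

x_1* = 1.2538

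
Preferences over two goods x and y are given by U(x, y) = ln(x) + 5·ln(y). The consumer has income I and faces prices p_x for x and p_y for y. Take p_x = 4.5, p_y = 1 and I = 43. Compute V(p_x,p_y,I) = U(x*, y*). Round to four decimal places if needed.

V = 18.3598

MU_x/MU_y = (y)/(5·x); tangency sets this equal to p_x/p_y.
Rearranging, p_y·y = 5·p_x·x. Substituting into the budget gives p_x·x·(1 + 5) = I.
Demand: x*(p_x,p_y,I) = 1/6·I/p_x and y* = 5/6·I/p_y.
At p_x=4.5, p_y=1, I=43: x* = 1/6·43/4.5 = 1.5926, y* = 35.8333.
Utility at the optimum: U(1.5926, 35.8333) = 18.3598.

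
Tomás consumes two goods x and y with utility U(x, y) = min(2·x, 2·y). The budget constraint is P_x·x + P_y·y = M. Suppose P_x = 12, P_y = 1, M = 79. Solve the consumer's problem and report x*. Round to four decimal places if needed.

With perfect complements, no substitution: consume in ratio x:y = 2:2.
Budget: P_x·x + P_y·x = M, so (2·P_x + 2·P_y)·x = 2·M.
Demand: x*(P_x,P_y,M) = 2·M/(2·P_x + 2·P_y), y* = 2·M/(2·P_x + 2·P_y).
Here 2·12 + 2·1 = 26, giving x* = 6.0769.

x* = 6.0769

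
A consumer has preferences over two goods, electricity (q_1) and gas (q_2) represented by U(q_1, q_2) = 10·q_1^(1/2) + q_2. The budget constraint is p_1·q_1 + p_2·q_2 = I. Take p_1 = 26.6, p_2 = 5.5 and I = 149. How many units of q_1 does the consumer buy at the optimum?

q_1* = 1.0688

Set MRS = p_1/p_2: 5·q_1^(−1/2) = p_1/p_2.
Thus q_1* = (5·p_2/p_1)² — independent of I — with the rest of income spent on q_2.
Plugging in: q_1* = (5·5.5/26.6)² = 1.0688.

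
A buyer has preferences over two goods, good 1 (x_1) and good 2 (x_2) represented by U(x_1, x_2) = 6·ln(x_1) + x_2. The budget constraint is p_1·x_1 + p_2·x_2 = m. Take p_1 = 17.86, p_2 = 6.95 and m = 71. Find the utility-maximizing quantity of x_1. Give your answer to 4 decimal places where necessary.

x_1* = 2.3348

So x_1*(p_1,p_2) = 6·p_2/p_1, independent of income; and x_2* = (m − 6·p_2)/p_2.
At the given prices: x_1* = 6·6.95/17.86 = 2.3348.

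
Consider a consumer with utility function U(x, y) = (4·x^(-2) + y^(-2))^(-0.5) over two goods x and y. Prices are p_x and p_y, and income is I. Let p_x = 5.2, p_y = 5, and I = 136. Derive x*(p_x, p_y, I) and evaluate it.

MU_x ∝ 4·x^(-3), MU_y ∝ y^(-3), so MRS = 4·(y/x)^(3) = p_x/p_y.
Hence y/x = ((1/4)·p_x/p_y)^(1/(3)), i.e. raised to the 1/3 power.
With the ratio pinned down, the budget gives x* = I/(p_x + p_y·(y/x)) and y* = (y/x)·x*.
Numerically y/x = 0.63825, so x* = 136/(5.2 + 5·0.63825) = 16.2074.

x* = 16.2074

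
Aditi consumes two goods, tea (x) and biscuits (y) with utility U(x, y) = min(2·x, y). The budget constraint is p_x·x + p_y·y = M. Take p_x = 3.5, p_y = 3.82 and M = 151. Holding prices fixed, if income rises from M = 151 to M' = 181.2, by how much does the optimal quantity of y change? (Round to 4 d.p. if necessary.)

Δy* = 5.4219

Leontief preferences: the optimum is at the kink where x/1 = y/2, i.e. y = 2·x.
Budget: p_x·x + p_y·2·x = M, so (p_x + 2·p_y)·x = M.
Demand: x*(p_x,p_y,M) = M/(p_x + 2·p_y), y* = 2·M/(p_x + 2·p_y).
Here 3.5 + 2·3.82 = 11.14, giving y* = 27.1095.
At M' = 181.2: y* = 32.5314. Change: 32.5314 − 27.1095 = 5.4219.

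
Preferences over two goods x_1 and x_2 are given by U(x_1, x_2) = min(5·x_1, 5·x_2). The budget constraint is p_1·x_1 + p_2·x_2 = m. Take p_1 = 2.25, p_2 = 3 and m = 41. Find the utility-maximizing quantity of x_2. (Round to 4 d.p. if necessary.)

x_2* = 7.8095

With perfect complements, no substitution: consume in ratio x_1:x_2 = 5:5.
Budget: p_1·x_1 + p_2·x_1 = m, so (5·p_1 + 5·p_2)·x_1 = 5·m.
Demand: x_1*(p_1,p_2,m) = 5·m/(5·p_1 + 5·p_2), x_2* = 5·m/(5·p_1 + 5·p_2).
Here 5·2.25 + 5·3 = 26.25, giving x_2* = 7.8095.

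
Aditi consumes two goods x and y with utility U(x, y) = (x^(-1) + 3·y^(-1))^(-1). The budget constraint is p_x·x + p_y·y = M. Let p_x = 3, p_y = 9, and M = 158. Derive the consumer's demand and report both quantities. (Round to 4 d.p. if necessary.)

x* = 13.1667, y* = 13.1667

MRS = MU_x/MU_y = (1/3)·(y/x)^(2). Set equal to p_x/p_y.
Solve for the ratio: y/x = [3·p_x/p_y]^(0.5).
Substitute y = (y/x)·x into the budget: x* = M/(p_x + p_y·(y/x)).
Numerically y/x = 1, so x* = 158/(3 + 9·1) = 13.1667 and y* = 1·13.1667 = 13.1667.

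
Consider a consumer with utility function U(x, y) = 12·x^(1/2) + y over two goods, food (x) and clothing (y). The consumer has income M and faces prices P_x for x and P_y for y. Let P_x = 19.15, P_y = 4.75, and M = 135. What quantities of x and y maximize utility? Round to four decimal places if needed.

MU_x = 6/√x, MU_y = 1. Tangency: 6/√x = P_x/P_y.
Solve: √x = 6·P_y/P_x, so x*(P_x,P_y) = (6·P_y/P_x)², and y* = (M − P_x·x*)/P_y.
Plugging in: x* = (6·4.75/19.15)² = 2.2149, y* = 19.4915.

x* = 2.2149, y* = 19.4915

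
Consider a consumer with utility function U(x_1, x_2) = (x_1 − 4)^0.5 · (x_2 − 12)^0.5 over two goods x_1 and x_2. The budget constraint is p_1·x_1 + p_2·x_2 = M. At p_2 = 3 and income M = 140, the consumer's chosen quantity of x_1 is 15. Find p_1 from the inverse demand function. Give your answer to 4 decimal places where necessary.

MRS = (x_2−12)/(x_1−4). Tangency with p_1/p_2 gives x_2−12 = (p_1/p_2)·(x_1−4).
Substituting into the budget: x_1* = 4 + 0.5·(M − 4·p_1 − 12·p_2)/p_1, and x_2* = 12 + 0.5·(…)/p_2.
Set x_1* = 15 in the demand function and solve for p_1: p_1 = 4.

p_1 = 4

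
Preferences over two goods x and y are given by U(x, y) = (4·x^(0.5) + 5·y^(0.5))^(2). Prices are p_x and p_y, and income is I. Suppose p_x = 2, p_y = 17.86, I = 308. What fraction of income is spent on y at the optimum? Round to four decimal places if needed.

share on y = 0.1489

With the ratio pinned down, the budget gives x* = I/(p_x + p_y·(y/x)) and y* = (y/x)·x*.
Numerically y/x = 0.019594, so x* = 308/(2 + 17.86·0.019594) = 131.067 and y* = 0.019594·131.067 = 2.5681.
Expenditure on y: 17.86·2.5681 = 45.8661; share = 0.1489.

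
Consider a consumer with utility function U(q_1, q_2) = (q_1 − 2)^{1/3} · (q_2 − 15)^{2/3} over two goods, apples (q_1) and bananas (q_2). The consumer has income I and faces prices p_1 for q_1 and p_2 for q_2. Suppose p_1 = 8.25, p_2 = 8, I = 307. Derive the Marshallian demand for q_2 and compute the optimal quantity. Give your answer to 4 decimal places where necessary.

After buying the subsistence bundle (2, 15), a share 1/3 of the remaining income goes to q_1: q_1* = 2 + 1/3·(I − 2p_1 − 15p_2)/p_1.
Discretionary income = 307 − 2·8.25 − 15·8 = 170.5; q_2* = 15 + 2/3·170.5/8 = 29.2083.

q_2* = 29.2083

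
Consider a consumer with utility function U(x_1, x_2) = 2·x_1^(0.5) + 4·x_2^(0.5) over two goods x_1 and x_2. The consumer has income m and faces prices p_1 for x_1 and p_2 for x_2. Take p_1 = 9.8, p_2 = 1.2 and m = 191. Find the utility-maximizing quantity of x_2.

From the CES first-order condition, (1/2)·(x_2/x_1)^(0.5) = p_1/p_2.
Solve for the ratio: x_2/x_1 = [2·p_1/p_2]^(2).
With the ratio pinned down, the budget gives x_1* = m/(p_1 + p_2·(x_2/x_1)) and x_2* = (x_2/x_1)·x_1*.
Numerically x_2/x_1 = 266.777778, so x_1* = 191/(9.8 + 1.2·266.777778) = 0.5789 and x_2* = 266.777778·0.5789 = 154.4389.

x_2* = 154.4389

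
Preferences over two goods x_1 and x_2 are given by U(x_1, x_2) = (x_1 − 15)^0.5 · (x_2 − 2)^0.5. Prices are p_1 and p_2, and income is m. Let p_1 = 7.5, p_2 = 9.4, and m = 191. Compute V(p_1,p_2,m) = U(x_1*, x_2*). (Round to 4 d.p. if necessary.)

After buying the subsistence bundle (15, 2), a share 0.5 of the remaining income goes to x_1: x_1* = 15 + 0.5·(m − 15p_1 − 2p_2)/p_1.
Discretionary income = 191 − 15·7.5 − 2·9.4 = 59.7; x_1* = 15 + 0.5·59.7/7.5 = 18.98; x_2* = 2 + 0.5·59.7/9.4 = 5.1755.
Utility at the optimum: U(18.98, 5.1755) = 3.5551.

V = 3.5551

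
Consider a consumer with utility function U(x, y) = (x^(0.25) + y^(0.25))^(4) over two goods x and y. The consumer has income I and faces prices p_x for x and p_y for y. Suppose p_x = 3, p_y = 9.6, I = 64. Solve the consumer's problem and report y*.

With the ratio pinned down, the budget gives x* = I/(p_x + p_y·(y/x)) and y* = (y/x)·x*.
Numerically y/x = 0.212064, so x* = 64/(3 + 9.6·0.212064) = 12.709 and y* = 0.212064·12.709 = 2.6951.

y* = 2.6951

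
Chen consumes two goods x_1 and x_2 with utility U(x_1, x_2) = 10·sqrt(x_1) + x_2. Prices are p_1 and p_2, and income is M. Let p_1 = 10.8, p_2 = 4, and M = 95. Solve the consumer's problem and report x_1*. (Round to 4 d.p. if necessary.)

x_1* = 3.4294

Set MRS = p_1/p_2: 5·x_1^(−1/2) = p_1/p_2.
Solve: √x_1 = 5·p_2/p_1, so x_1*(p_1,p_2) = (5·p_2/p_1)², and x_2* = (M − p_1·x_1*)/p_2.
Plugging in: x_1* = (5·4/10.8)² = 3.4294.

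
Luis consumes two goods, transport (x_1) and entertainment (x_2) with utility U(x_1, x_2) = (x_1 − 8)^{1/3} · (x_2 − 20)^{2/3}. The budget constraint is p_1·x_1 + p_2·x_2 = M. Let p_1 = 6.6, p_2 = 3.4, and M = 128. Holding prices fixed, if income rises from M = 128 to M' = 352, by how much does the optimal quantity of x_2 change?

Δx_2* = 43.9216

This is Cobb-Douglas in (x_1−8, x_2−20): tangency gives 1/3·p_2·(x_2−20) = 2/3·p_1·(x_1−8).
Substituting into the budget: x_1* = 8 + 1/3·(M − 8·p_1 − 20·p_2)/p_1, and x_2* = 20 + 2/3·(…)/p_2.
Discretionary income = 128 − 8·6.6 − 20·3.4 = 7.2; x_2* = 20 + 2/3·7.2/3.4 = 21.4118.
At M' = 352: x_2* = 65.3333. Change: 65.3333 − 21.4118 = 43.9216.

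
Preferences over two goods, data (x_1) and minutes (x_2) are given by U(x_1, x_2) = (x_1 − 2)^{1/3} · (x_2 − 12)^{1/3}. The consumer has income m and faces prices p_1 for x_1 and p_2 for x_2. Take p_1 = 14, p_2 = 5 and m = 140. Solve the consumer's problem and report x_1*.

This is Cobb-Douglas in (x_1−2, x_2−12): tangency gives 1/3·p_2·(x_2−12) = 1/3·p_1·(x_1−2).
After buying the subsistence bundle (2, 12), a share 0.5 of the remaining income goes to x_1: x_1* = 2 + 0.5·(m − 2p_1 − 12p_2)/p_1.
Discretionary income = 140 − 2·14 − 12·5 = 52; x_1* = 2 + 0.5·52/14 = 3.8571.

x_1* = 3.8571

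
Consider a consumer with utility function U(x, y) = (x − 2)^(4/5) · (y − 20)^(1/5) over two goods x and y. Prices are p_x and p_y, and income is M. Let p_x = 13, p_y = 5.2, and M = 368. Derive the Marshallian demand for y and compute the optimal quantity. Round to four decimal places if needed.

MRS = 4·(y−20)/(x−2). Tangency with p_x/p_y gives y−20 = (1/4)·(p_x/p_y)·(x−2).
Substituting into the budget: x* = 2 + 0.8·(M − 2·p_x − 20·p_y)/p_x, and y* = 20 + 0.2·(…)/p_y.
Discretionary income = 368 − 2·13 − 20·5.2 = 238; y* = 20 + 0.2·238/5.2 = 29.1538.

y* = 29.1538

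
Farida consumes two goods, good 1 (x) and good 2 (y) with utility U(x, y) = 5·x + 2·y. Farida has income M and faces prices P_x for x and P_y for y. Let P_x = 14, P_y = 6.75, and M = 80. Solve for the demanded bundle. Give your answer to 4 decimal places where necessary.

Perfect substitutes: compare marginal utility per dollar. 5/P_x vs 2/P_y → 0.3571 vs 0.2963.
x gives more utility per dollar, so spend all income on x: x* = M/P_x, y* = 0.
Numerically: x* = 5.7143, y* = 0.

x* = 5.7143, y* = 0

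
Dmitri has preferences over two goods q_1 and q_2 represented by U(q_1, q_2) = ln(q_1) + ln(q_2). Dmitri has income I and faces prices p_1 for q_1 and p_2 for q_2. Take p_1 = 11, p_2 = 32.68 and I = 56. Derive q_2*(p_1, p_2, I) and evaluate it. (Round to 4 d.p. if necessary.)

q_2* = 0.8568

The MRS is q_2/q_1. Set MRS = p_1/p_2.
So p_2·q_2 = p_1·q_1; combined with the budget, a share 0.5 of income goes to q_1.
Demand: q_1*(p_1,p_2,I) = 0.5·I/p_1 and q_2* = 0.5·I/p_2.
At p_1=11, p_2=32.68, I=56: q_2* = 0.5·56/32.68 = 0.8568.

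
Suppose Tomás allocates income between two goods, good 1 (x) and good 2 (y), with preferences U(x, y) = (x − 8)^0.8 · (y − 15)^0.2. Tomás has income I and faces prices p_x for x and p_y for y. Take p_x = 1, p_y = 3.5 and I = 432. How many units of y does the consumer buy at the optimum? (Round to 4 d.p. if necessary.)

This is Cobb-Douglas in (x−8, y−15): tangency gives 0.8·p_y·(y−15) = 0.2·p_x·(x−8).
Substituting into the budget: x* = 8 + 0.8·(I − 8·p_x − 15·p_y)/p_x, and y* = 15 + 0.2·(…)/p_y.
Discretionary income = 432 − 8·1 − 15·3.5 = 371.5; y* = 15 + 0.2·371.5/3.5 = 36.2286.

y* = 36.2286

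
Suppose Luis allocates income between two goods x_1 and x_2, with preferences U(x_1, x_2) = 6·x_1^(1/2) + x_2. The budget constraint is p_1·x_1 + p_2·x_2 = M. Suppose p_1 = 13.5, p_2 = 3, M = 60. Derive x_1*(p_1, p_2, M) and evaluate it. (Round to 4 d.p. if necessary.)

x_1* = 0.4444

MU_x_1 = 3/√x_1, MU_x_2 = 1. Tangency: 3/√x_1 = p_1/p_2.
Solve: √x_1 = 3·p_2/p_1, so x_1*(p_1,p_2) = (3·p_2/p_1)², and x_2* = (M − p_1·x_1*)/p_2.
Plugging in: x_1* = (3·3/13.5)² = 0.4444.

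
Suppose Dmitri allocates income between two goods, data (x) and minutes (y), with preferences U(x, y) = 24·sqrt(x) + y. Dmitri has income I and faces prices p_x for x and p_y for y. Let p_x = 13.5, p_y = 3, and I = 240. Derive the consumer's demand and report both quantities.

x* = 7.1111, y* = 48

Plugging in: x* = (12·3/13.5)² = 7.1111, y* = 48.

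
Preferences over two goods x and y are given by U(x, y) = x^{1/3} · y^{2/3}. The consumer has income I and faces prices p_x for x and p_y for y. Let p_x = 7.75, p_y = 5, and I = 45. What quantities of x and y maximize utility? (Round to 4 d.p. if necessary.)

x* = 1.9355, y* = 6

Demand: x*(p_x,p_y,I) = 1/3·I/p_x and y* = 2/3·I/p_y.
At p_x=7.75, p_y=5, I=45: x* = 1/3·45/7.75 = 1.9355, y* = 6.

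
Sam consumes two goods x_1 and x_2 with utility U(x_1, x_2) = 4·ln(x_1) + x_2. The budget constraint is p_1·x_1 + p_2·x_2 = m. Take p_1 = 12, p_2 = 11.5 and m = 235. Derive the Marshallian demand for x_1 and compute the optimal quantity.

Set MRS = p_1/p_2: (4/x_1)/1 = p_1/p_2.
So x_1*(p_1,p_2) = 4·p_2/p_1, independent of income; and x_2* = (m − 4·p_2)/p_2.
At the given prices: x_1* = 4·11.5/12 = 3.8333.

x_1* = 3.8333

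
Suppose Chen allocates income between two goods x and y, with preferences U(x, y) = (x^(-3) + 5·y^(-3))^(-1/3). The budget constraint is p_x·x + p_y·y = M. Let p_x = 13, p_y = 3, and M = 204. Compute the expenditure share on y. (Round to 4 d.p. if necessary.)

share on y = 0.3324

MU_x ∝ x^(-4), MU_y ∝ 5·y^(-4), so MRS = (1/5)·(y/x)^(4) = p_x/p_y.
Solve for the ratio: y/x = [5·p_x/p_y]^(0.25).
Substitute y = (y/x)·x into the budget: x* = M/(p_x + p_y·(y/x)).
Numerically y/x = 2.157486, so x* = 204/(13 + 3·2.157486) = 10.4763 and y* = 2.157486·10.4763 = 22.6025.
Expenditure on y: 3·22.6025 = 67.8076; share = 0.3324.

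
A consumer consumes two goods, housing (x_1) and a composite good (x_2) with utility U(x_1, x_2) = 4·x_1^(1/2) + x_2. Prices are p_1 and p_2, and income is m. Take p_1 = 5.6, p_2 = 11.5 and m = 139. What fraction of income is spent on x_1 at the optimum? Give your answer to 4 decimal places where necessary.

share on x_1 = 0.6796

Set MRS = p_1/p_2: 2·x_1^(−1/2) = p_1/p_2.
Solve: √x_1 = 2·p_2/p_1, so x_1*(p_1,p_2) = (2·p_2/p_1)², and x_2* = (m − p_1·x_1*)/p_2.
Plugging in: x_1* = (2·11.5/5.6)² = 16.8686, x_2* = 3.8727.
Expenditure on x_1: 5.6·16.8686 = 94.4643; share = 0.6796.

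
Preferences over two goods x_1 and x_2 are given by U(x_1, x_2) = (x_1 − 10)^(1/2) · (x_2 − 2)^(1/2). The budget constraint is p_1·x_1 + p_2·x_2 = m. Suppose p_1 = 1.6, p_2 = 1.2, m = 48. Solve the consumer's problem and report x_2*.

MRS = (x_2−2)/(x_1−10). Tangency with p_1/p_2 gives x_2−2 = (p_1/p_2)·(x_1−10).
After buying the subsistence bundle (10, 2), a share 0.5 of the remaining income goes to x_1: x_1* = 10 + 0.5·(m − 10p_1 − 2p_2)/p_1.
Discretionary income = 48 − 10·1.6 − 2·1.2 = 29.6; x_2* = 2 + 0.5·29.6/1.2 = 14.3333.

x_2* = 14.3333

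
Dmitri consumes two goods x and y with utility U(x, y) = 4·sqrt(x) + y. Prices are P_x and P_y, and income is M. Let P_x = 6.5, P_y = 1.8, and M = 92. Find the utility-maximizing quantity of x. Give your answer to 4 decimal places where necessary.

MU_x = 2/√x, MU_y = 1. Tangency: 2/√x = P_x/P_y.
Thus x* = (2·P_y/P_x)² — independent of M — with the rest of income spent on y.
Plugging in: x* = (2·1.8/6.5)² = 0.3067.

x* = 0.3067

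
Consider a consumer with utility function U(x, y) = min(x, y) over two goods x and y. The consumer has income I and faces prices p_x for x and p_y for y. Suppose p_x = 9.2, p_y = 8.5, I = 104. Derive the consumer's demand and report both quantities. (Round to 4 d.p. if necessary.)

x* = 5.8757, y* = 5.8757

With perfect complements, no substitution: consume in ratio x:y = 1:1.
Budget: p_x·x + p_y·x = I, so (p_x + p_y)·x = I.
Demand: x*(p_x,p_y,I) = I/(p_x + p_y), y* = I/(p_x + p_y).
Here 9.2 + 8.5 = 17.7, giving x* = 5.8757 and y* = 5.8757.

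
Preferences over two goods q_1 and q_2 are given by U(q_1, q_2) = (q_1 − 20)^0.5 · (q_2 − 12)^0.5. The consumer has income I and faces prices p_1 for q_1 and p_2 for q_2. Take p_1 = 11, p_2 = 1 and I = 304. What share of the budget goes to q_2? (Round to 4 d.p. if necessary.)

This is Cobb-Douglas in (q_1−20, q_2−12): tangency gives 0.5·p_2·(q_2−12) = 0.5·p_1·(q_1−20).
Substituting into the budget: q_1* = 20 + 0.5·(I − 20·p_1 − 12·p_2)/p_1, and q_2* = 12 + 0.5·(…)/p_2.
Discretionary income = 304 − 20·11 − 12·1 = 72; q_1* = 20 + 0.5·72/11 = 23.2727; q_2* = 12 + 0.5·72/1 = 48.
Expenditure on q_2: 1·48 = 48; share = 0.1579.

share on q_2 = 0.1579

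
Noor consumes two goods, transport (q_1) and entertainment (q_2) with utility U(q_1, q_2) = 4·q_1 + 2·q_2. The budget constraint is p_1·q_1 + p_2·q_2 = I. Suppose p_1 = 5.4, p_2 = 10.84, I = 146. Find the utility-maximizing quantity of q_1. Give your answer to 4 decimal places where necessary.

q_1* = 27.037

Perfect substitutes: compare marginal utility per dollar. 4/p_1 vs 2/p_2 → 0.7407 vs 0.1845.
q_1 gives more utility per dollar, so spend all income on q_1: q_1* = I/p_1, q_2* = 0.
Numerically: q_1* = 27.037, q_2* = 0.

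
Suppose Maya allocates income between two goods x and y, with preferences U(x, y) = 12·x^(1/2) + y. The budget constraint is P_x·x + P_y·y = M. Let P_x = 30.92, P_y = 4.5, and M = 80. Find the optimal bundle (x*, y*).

x* = 0.7625, y* = 12.5385

MU_x = 6/√x, MU_y = 1. Tangency: 6/√x = P_x/P_y.
Thus x* = (6·P_y/P_x)² — independent of M — with the rest of income spent on y.
Plugging in: x* = (6·4.5/30.92)² = 0.7625, y* = 12.5385.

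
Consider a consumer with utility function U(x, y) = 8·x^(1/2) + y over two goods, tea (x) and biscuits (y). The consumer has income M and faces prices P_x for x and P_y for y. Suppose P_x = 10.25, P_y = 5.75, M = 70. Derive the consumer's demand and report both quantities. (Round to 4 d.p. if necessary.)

x* = 5.0351, y* = 3.1983

MU_x = 4/√x, MU_y = 1. Tangency: 4/√x = P_x/P_y.
Solve: √x = 4·P_y/P_x, so x*(P_x,P_y) = (4·P_y/P_x)², and y* = (M − P_x·x*)/P_y.
Plugging in: x* = (4·5.75/10.25)² = 5.0351, y* = 3.1983.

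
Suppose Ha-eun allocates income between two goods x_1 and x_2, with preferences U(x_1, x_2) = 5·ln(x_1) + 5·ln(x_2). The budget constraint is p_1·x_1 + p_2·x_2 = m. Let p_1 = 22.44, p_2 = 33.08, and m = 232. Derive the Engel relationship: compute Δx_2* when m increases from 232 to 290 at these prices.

Tangency: MRS = x_2/x_1 = p_1/p_2.
Rearranging, p_2·x_2 = p_1·x_1. Substituting into the budget gives p_1·x_1·(1 + 1) = m.
Demand: x_1*(p_1,p_2,m) = 0.5·m/p_1 and x_2* = 0.5·m/p_2.
At p_1=22.44, p_2=33.08, m=232: x_2* = 0.5·232/33.08 = 3.5067.
At m' = 290: x_2* = 4.3833. Change: 4.3833 − 3.5067 = 0.8767.

Δx_2* = 0.8767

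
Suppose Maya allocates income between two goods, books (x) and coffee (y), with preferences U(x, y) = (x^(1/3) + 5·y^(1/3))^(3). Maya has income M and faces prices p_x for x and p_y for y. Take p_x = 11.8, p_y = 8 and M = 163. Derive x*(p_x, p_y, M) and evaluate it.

MU_x ∝ x^(-2/3), MU_y ∝ 5·y^(-2/3), so MRS = (1/5)·(y/x)^(2/3) = p_x/p_y.
Solve for the ratio: y/x = [5·p_x/p_y]^(1.5).
Substitute y = (y/x)·x into the budget: x* = M/(p_x + p_y·(y/x)).
Numerically y/x = 20.028252, so x* = 163/(11.8 + 8·20.028252) = 0.9475.

x* = 0.9475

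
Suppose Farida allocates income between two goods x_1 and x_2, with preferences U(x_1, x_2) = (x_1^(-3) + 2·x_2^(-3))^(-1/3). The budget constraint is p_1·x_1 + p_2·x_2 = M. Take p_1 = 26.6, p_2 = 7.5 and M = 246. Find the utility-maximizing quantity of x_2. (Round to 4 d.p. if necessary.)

x_2* = 10.3364

MRS = MU_x_1/MU_x_2 = (1/2)·(x_2/x_1)^(4). Set equal to p_1/p_2.
Solve for the ratio: x_2/x_1 = [2·p_1/p_2]^(0.25).
Substitute x_2 = (x_2/x_1)·x_1 into the budget: x_1* = M/(p_1 + p_2·(x_2/x_1)).
Numerically x_2/x_1 = 1.631972, so x_1* = 246/(26.6 + 7.5·1.631972) = 6.3337 and x_2* = 1.631972·6.3337 = 10.3364.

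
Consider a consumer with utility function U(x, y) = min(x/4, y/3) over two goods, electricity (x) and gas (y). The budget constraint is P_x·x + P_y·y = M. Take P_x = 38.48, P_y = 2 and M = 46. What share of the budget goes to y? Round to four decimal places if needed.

With perfect complements, no substitution: consume in ratio x:y = 4:3.
Budget: P_x·x + P_y·(3/4)·x = M, so (4·P_x + 3·P_y)·x = 4·M.
Demand: x*(P_x,P_y,M) = 4·M/(4·P_x + 3·P_y), y* = 3·M/(4·P_x + 3·P_y).
Here 4·38.48 + 3·2 = 159.92, giving x* = 1.1506 and y* = 0.8629.
Expenditure on y: 2·0.8629 = 1.7259; share = 0.0375.

share on y = 0.0375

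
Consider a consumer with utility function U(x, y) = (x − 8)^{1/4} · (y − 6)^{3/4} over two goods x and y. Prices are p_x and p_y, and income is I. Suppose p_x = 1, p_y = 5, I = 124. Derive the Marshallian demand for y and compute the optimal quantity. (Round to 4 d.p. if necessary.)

Discretionary income = 124 − 8·1 − 6·5 = 86; y* = 6 + 0.75·86/5 = 18.9.

y* = 18.9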